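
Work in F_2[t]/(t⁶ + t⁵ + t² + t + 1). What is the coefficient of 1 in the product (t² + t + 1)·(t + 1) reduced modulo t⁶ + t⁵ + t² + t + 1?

Multiply in F_2[t]: (t² + t + 1)·(t + 1) = t³ + 1.
Reduced: t³ + 1.

1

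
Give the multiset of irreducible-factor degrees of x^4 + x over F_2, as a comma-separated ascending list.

Write h(x) = x^4 + x.
Roots in F_2: h(0) = 0 → root; h(1) = 0 → root.
Linear factors from roots: (x), (x + 1).
Complete factorization: h(x) = (x)·(x + 1)·(x^2 + x + 1).
Factor degrees with multiplicity: 1 + 1 + 2 = 4.

1, 1, 2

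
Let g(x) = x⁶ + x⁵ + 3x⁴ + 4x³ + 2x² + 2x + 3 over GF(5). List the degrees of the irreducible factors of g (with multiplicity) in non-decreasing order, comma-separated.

Roots in GF(5): g(0) = 3; g(1) = 1; g(2) = 1; g(3) = 0 → root; g(4) = 2.
Linear factors from roots: (x + 2).
Complete factorization: g(x) = (x + 2)·(x² + 4x + 2)·(x³ + 3x + 2).
Factor degrees with multiplicity: 1 + 2 + 3 = 6.

1, 2, 3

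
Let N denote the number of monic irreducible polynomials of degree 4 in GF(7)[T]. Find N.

x^(7^4) − x is the product of all monic irreducibles of degree dividing 4; Möbius inversion gives N = (1/4) Σ μ(4/d)·7^d.
Divisors of 4: 1, 2, 4; μ(4/d) for each: 0, -1, 1.
Σ = − 7^2 + 7^4 = 2352.
N = 2352/4 = 588.

588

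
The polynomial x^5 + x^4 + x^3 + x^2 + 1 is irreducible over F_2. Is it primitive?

Yes

Write f(x) = x^5 + x^4 + x^3 + x^2 + 1.
|GF(2^5)^×| = 2^5 − 1 = 31. Prime factorization: 31 = 31.
f is primitive ⇔ x has order 31 in GF(2)[x]/(f), i.e. x^(31/q) ≠ 1 for each prime q | 31.
x^(1) mod f = x.
None equal 1, so x has full order 31; f is primitive.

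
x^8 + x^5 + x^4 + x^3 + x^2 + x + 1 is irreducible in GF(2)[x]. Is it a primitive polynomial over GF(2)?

Write f(x) = x^8 + x^5 + x^4 + x^3 + x^2 + x + 1.
|GF(2^8)^×| = 2^8 − 1 = 255. Prime factorization: 255 = 3·5·17.
f is primitive ⇔ x has order 255 in GF(2)[x]/(f), i.e. x^(255/q) ≠ 1 for each prime q | 255.
x^(85) mod f = 1
x^(51) mod f = x^7 + x^5 + x^3 + x^2 + x + 1.
x^(15) mod f = x^6 + x^3 + x + 1.
Since x^(85) = 1, the order of x divides 85 < 255; not primitive.

No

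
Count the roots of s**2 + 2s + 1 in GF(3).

1

Write f(s) = s**2 + 2s + 1.
Evaluate at each of the 3 elements of GF(3):
f(0) = 1; f(1) = 1; f(2) = 0 → root.
Roots: {2}.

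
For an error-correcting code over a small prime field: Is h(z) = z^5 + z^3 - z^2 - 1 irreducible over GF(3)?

No

Check for roots in GF(3): h(0) = 2; h(1) = 0 → root; h(2) = 2.
h(1) = 0, so (z − 1) divides h(z); h is reducible.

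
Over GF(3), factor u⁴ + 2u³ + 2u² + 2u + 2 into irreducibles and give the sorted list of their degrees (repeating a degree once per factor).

1, 3

Write h(u) = u⁴ + 2u³ + 2u² + 2u + 2.
Roots in GF(3): h(0) = 2; h(1) = 0 → root; h(2) = 1.
Linear factors from roots: (u + 2).
Complete factorization: h(u) = (u + 2)·(u³ + 2u + 1).
Factor degrees with multiplicity: 1 + 3 = 4.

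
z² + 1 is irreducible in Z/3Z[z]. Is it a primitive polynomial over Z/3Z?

Write f(z) = z² + 1.
|GF(3^2)^×| = 3^2 − 1 = 8. Prime factorization: 8 = 2^3.
f is primitive ⇔ z has order 8 in GF(3)[z]/(f), i.e. z^(8/q) ≠ 1 for each prime q | 8.
z^(4) mod f = 1
Since z^(4) = 1, the order of z divides 4 < 8; not primitive.

No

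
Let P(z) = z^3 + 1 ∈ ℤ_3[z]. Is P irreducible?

Check for roots in ℤ_3: P(0) = 1; P(1) = 2; P(2) = 0 → root.
P(2) = 0, so (z − 2) divides P(z); P is reducible.

No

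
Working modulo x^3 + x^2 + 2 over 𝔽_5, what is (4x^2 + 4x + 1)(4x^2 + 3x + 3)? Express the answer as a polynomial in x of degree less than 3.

Multiply in 𝔽_5[x]: (4x^2 + 4x + 1)·(4x^2 + 3x + 3) = x^4 + 3x^3 + 3x^2 + 3.
Reduce using x^3 ≡ 4x^2 + 3 (mod x^3 + x^2 + 2).
Reduced: x^2 + 3x + 4.

x^2 + 3x + 4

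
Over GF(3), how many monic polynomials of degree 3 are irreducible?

8

Gauss's count: N_{3}(3) = (1/3) Σ_{d|3} μ(3/d)·3^d.
Divisors of 3: 1, 3; μ(3/d) for each: -1, 1.
Σ = − 3^1 + 3^3 = 24.
N = 24/3 = 8.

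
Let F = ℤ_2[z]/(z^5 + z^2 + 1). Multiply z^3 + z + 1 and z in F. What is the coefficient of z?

Multiply in ℤ_2[z]: (z^3 + z + 1)·(z) = z^4 + z^2 + z.
Reduced: z^4 + z^2 + z.

1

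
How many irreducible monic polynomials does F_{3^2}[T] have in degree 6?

88440

By the necklace-counting formula, N_9(6) = (1/6) Σ_{d|6} μ(6/d)·9^d.
Divisors of 6: 1, 2, 3, 6; μ(6/d) for each: 1, -1, -1, 1.
Σ = 9^1 − 9^2 − 9^3 + 9^6 = 530640.
N = 530640/6 = 88440.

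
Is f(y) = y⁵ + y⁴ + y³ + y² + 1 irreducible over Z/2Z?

Yes

Check for roots in Z/2Z: f(0) = 1; f(1) = 1.
No roots, so no linear factors.
Monic irreducibles of degree 2 over GF(2): y² + y + 1.
None of them divide f (all give nonzero remainder).
No irreducible factor of degree ≤ 2 exists, so f is irreducible over GF(2).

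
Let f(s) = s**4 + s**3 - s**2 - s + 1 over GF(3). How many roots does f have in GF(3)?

Evaluate at each of the 3 elements of GF(3):
f(0) = 1; f(1) = 1; f(2) = 1.
No element is a root.

0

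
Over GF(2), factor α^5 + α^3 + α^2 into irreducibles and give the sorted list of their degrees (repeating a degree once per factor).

Write g(α) = α^5 + α^3 + α^2.
Roots in GF(2): g(0) = 0 → root; g(1) = 1.
Linear factors from roots: (α).
Complete factorization: g(α) = (α)^2·(α^3 + α + 1).
Factor degrees with multiplicity: 1 + 1 + 3 = 5.

1, 1, 3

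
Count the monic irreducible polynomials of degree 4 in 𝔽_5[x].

The number of monic irreducibles of degree 4 over GF(5) is (1/4)·Σ_{d∣4} μ(4/d) 5^d.
Divisors of 4: 1, 2, 4; μ(4/d) for each: 0, -1, 1.
Σ = − 5^2 + 5^4 = 600.
N = 600/4 = 150.

150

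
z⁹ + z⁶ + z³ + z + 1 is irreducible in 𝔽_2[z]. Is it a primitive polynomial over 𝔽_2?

Write f(z) = z⁹ + z⁶ + z³ + z + 1.
|GF(2^9)^×| = 2^9 − 1 = 511. Prime factorization: 511 = 7·73.
f is primitive ⇔ z has order 511 in GF(2)[z]/(f), i.e. z^(511/q) ≠ 1 for each prime q | 511.
z^(73) mod f = 1
z^(7) mod f = z⁷.
Since z^(73) = 1, the order of z divides 73 < 511; not primitive.

No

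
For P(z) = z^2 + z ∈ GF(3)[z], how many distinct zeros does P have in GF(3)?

Evaluate at each of the 3 elements of GF(3):
P(0) = 0 → root; P(1) = 2; P(2) = 0 → root.
Roots: {0, 2}.

2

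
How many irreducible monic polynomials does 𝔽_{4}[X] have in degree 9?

29120

The number of monic irreducibles of degree 9 over GF(4) is (1/9)·Σ_{d∣9} μ(9/d) 4^d.
Divisors of 9: 1, 3, 9; μ(9/d) for each: 0, -1, 1.
Σ = − 4^3 + 4^9 = 262080.
N = 262080/9 = 29120.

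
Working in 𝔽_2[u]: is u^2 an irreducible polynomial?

Write f(u) = u^2.
Check for roots in 𝔽_2: f(0) = 0 → root; f(1) = 1.
f(0) = 0, so (u) divides f(u); f is reducible.

No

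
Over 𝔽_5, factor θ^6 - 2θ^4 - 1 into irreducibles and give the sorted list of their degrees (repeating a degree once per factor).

Write g(θ) = θ^6 - 2θ^4 - 1.
Roots in 𝔽_5: g(0) = 4; g(1) = 3; g(2) = 1; g(3) = 1; g(4) = 3.
Complete factorization: g(θ) = (θ^3 + 2θ^2 + θ - 1)·(θ^3 - 2θ^2 + θ + 1).
Factor degrees with multiplicity: 3 + 3 = 6.

3, 3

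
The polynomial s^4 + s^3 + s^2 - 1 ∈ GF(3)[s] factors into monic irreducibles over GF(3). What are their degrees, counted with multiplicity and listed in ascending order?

Write f(s) = s^4 + s^3 + s^2 - 1.
Roots in GF(3): f(0) = 2; f(1) = 2; f(2) = 0 → root.
Linear factors from roots: (s + 1).
Complete factorization: f(s) = (s + 1)^2·(s^2 - s - 1).
Factor degrees with multiplicity: 1 + 1 + 2 = 4.

1, 1, 2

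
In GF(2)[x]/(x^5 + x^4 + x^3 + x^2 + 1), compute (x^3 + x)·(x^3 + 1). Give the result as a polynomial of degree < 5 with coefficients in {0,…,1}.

Multiply in GF(2)[x]: (x^3 + x)·(x^3 + 1) = x^6 + x^4 + x^3 + x.
Reduce using x^5 ≡ x^4 + x^3 + x^2 + 1 (mod x^5 + x^4 + x^3 + x^2 + 1).
Reduced: x^4 + x^3 + x^2 + 1.

x^4 + x^3 + x^2 + 1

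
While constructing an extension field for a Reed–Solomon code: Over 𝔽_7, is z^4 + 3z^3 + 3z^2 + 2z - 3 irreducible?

Yes

Write h(z) = z^4 + 3z^3 + 3z^2 + 2z - 3.
Check for roots in 𝔽_7: h(0) = 4; h(1) = 6; h(2) = 4; h(3) = 3; h(4) = 4; h(5) = 4; h(6) = 3.
No roots, so no linear factors.
Degree-2 irreducible divisors: test the 21 monic irreducibles of degree 2 over GF(7).
None of them divide h (all give nonzero remainder).
No irreducible factor of degree ≤ 2 exists, so h is irreducible over GF(7).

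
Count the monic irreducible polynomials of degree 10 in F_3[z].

5880

Gauss's count: N_{3}(10) = (1/10) Σ_{d|10} μ(10/d)·3^d.
Divisors of 10: 1, 2, 5, 10; μ(10/d) for each: 1, -1, -1, 1.
Σ = 3^1 − 3^2 − 3^5 + 3^10 = 58800.
N = 58800/10 = 5880.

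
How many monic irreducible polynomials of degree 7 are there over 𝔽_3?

The number of monic irreducibles of degree 7 over GF(3) is (1/7)·Σ_{d∣7} μ(7/d) 3^d.
Divisors of 7: 1, 7; μ(7/d) for each: -1, 1.
Σ = − 3^1 + 3^7 = 2184.
N = 2184/7 = 312.

312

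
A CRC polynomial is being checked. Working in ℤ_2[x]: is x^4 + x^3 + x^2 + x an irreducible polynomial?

No

Write g(x) = x^4 + x^3 + x^2 + x.
Check for roots in ℤ_2: g(0) = 0 → root; g(1) = 0 → root.
g(0) = 0, so (x) divides g(x); g is reducible.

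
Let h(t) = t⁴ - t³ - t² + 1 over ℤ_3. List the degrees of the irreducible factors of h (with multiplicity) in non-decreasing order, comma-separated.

1, 3

Roots in ℤ_3: h(0) = 1; h(1) = 0 → root; h(2) = 2.
Linear factors from roots: (t - 1).
Complete factorization: h(t) = (t - 1)·(t³ - t - 1).
Factor degrees with multiplicity: 1 + 3 = 4.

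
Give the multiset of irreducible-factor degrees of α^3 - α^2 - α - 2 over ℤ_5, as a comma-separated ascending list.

Write g(α) = α^3 - α^2 - α - 2.
Roots in ℤ_5: g(0) = 3; g(1) = 2; g(2) = 0 → root; g(3) = 3; g(4) = 2.
Linear factors from roots: (α - 2).
Complete factorization: g(α) = (α - 2)·(α^2 + α + 1).
Factor degrees with multiplicity: 1 + 2 = 3.

1, 2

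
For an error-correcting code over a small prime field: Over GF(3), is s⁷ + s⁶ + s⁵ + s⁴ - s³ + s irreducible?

No

Write m(s) = s⁷ + s⁶ + s⁵ + s⁴ - s³ + s.
Check for roots in GF(3): m(0) = 0 → root; m(1) = 1; m(2) = 0 → root.
m(0) = 0, so (s) divides m(s); m is reducible.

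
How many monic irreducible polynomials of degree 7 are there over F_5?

The number of monic irreducibles of degree 7 over GF(5) is (1/7)·Σ_{d∣7} μ(7/d) 5^d.
Divisors of 7: 1, 7; μ(7/d) for each: -1, 1.
Σ = − 5^1 + 5^7 = 78120.
N = 78120/7 = 11160.

11160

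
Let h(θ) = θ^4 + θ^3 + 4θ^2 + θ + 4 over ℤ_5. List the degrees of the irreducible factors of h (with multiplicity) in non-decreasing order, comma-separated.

4

Roots in ℤ_5: h(0) = 4; h(1) = 1; h(2) = 1; h(3) = 1; h(4) = 2.
Complete factorization: h(θ) = (θ^4 + θ^3 + 4θ^2 + θ + 4).
Factor degrees with multiplicity: 4 = 4.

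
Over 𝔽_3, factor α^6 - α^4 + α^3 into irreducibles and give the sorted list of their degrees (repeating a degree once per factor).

1, 1, 1, 3

Write g(α) = α^6 - α^4 + α^3.
Roots in 𝔽_3: g(0) = 0 → root; g(1) = 1; g(2) = 2.
Linear factors from roots: (α).
Complete factorization: g(α) = (α)^3·(α^3 - α + 1).
Factor degrees with multiplicity: 1 + 1 + 1 + 3 = 6.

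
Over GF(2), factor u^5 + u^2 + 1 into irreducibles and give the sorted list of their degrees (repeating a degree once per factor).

Write f(u) = u^5 + u^2 + 1.
Roots in GF(2): f(0) = 1; f(1) = 1.
Complete factorization: f(u) = (u^5 + u^2 + 1).
Factor degrees with multiplicity: 5 = 5.

5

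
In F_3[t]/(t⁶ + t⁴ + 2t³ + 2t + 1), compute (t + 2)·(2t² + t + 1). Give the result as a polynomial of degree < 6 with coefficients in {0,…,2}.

Multiply in F_3[t]: (t + 2)·(2t² + t + 1) = 2t³ + 2t² + 2.
Reduced: 2t³ + 2t² + 2.

2t^3 + 2t^2 + 2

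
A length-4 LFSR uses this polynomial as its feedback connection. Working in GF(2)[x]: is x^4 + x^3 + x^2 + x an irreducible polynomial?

No

Write g(x) = x^4 + x^3 + x^2 + x.
Check for roots in GF(2): g(0) = 0 → root; g(1) = 0 → root.
g(0) = 0, so (x) divides g(x); g is reducible.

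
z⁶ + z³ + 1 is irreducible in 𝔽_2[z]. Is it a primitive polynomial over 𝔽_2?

No

Write f(z) = z⁶ + z³ + 1.
|GF(2^6)^×| = 2^6 − 1 = 63. Prime factorization: 63 = 3^2·7.
f is primitive ⇔ z has order 63 in GF(2)[z]/(f), i.e. z^(63/q) ≠ 1 for each prime q | 63.
z^(21) mod f = z³.
z^(9) mod f = 1
Since z^(9) = 1, the order of z divides 9 < 63; not primitive.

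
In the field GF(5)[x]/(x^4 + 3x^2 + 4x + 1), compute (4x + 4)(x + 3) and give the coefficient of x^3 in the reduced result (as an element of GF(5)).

0

Multiply in GF(5)[x]: (4x + 4)·(x + 3) = 4x^2 + x + 2.
Reduced: 4x^2 + x + 2.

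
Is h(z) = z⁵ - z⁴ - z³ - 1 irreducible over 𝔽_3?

Yes

Check for roots in 𝔽_3: h(0) = 2; h(1) = 1; h(2) = 1.
No roots, so no linear factors.
Monic irreducibles of degree 2 over GF(3): z² + 1, z² + z - 1, z² - z - 1.
None of them divide h (all give nonzero remainder).
No irreducible factor of degree ≤ 2 exists, so h is irreducible over GF(3).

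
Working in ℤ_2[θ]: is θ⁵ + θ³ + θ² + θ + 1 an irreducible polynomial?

Yes

Write g(θ) = θ⁵ + θ³ + θ² + θ + 1.
Check for roots in ℤ_2: g(0) = 1; g(1) = 1.
No roots, so no linear factors.
Monic irreducibles of degree 2 over GF(2): θ² + θ + 1.
None of them divide g (all give nonzero remainder).
No irreducible factor of degree ≤ 2 exists, so g is irreducible over GF(2).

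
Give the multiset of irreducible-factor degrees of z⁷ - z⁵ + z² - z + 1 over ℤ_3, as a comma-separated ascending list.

Write h(z) = z⁷ - z⁵ + z² - z + 1.
Roots in ℤ_3: h(0) = 1; h(1) = 1; h(2) = 0 → root.
Linear factors from roots: (z + 1).
Complete factorization: h(z) = (z + 1)·(z² + 1)·(z² + z - 1)^2.
Factor degrees with multiplicity: 1 + 2 + 2 + 2 = 7.

1, 2, 2, 2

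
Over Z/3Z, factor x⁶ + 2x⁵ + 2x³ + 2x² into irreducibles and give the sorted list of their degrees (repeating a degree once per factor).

Write g(x) = x⁶ + 2x⁵ + 2x³ + 2x².
Roots in Z/3Z: g(0) = 0 → root; g(1) = 1; g(2) = 2.
Linear factors from roots: (x).
Complete factorization: g(x) = (x)^2·(x² + 1)·(x² + 2x + 2).
Factor degrees with multiplicity: 1 + 1 + 2 + 2 = 6.

1, 1, 2, 2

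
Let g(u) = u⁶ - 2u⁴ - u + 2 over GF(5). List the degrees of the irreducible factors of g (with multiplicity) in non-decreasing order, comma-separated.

Roots in GF(5): g(0) = 2; g(1) = 0 → root; g(2) = 2; g(3) = 1; g(4) = 2.
Linear factors from roots: (u - 1).
Complete factorization: g(u) = (u - 1)·(u² - u + 2)·(u³ + 2u² - u - 1).
Factor degrees with multiplicity: 1 + 2 + 3 = 6.

1, 2, 3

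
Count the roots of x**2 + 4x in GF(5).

2

Write h(x) = x**2 + 4x.
Evaluate at each of the 5 elements of GF(5):
h(0) = 0 → root; h(1) = 0 → root; h(2) = 2; h(3) = 1; h(4) = 2.
Roots: {0, 1}.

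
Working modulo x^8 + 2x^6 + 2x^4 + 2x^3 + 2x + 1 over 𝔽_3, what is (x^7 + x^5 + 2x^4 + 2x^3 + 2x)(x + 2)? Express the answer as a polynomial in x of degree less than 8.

2x^7 + 2x^6 + x^5 + x^4 + 2x^3 + 2x^2 + 2x + 2

Multiply in 𝔽_3[x]: (x^7 + x^5 + 2x^4 + 2x^3 + 2x)·(x + 2) = x^8 + 2x^7 + x^6 + x^5 + x^3 + 2x^2 + x.
Reduce using x^8 ≡ x^6 + x^4 + x^3 + x + 2 (mod x^8 + 2x^6 + 2x^4 + 2x^3 + 2x + 1).
Reduced: 2x^7 + 2x^6 + x^5 + x^4 + 2x^3 + 2x^2 + 2x + 2.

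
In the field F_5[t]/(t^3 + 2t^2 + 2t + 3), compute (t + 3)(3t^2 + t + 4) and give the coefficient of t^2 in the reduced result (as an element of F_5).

Multiply in F_5[t]: (t + 3)·(3t^2 + t + 4) = 3t^3 + 2t + 2.
Reduce using t^3 ≡ 3t^2 + 3t + 2 (mod t^3 + 2t^2 + 2t + 3).
Reduced: 4t^2 + t + 3.

4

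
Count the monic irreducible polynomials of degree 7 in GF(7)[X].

117648

x^(7^7) − x is the product of all monic irreducibles of degree dividing 7; Möbius inversion gives N = (1/7) Σ μ(7/d)·7^d.
Divisors of 7: 1, 7; μ(7/d) for each: -1, 1.
Σ = − 7^1 + 7^7 = 823536.
N = 823536/7 = 117648.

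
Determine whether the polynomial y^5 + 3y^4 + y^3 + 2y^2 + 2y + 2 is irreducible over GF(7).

No

Write m(y) = y^5 + 3y^4 + y^3 + 2y^2 + 2y + 2.
Check for roots in GF(7): m(0) = 2; m(1) = 4; m(2) = 4; m(3) = 0 → root; m(4) = 1; m(5) = 0 → root; m(6) = 3.
m(3) = 0, so (y − 3) divides m(y); m is reducible.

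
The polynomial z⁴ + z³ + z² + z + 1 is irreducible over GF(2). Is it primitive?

No

Write f(z) = z⁴ + z³ + z² + z + 1.
|GF(2^4)^×| = 2^4 − 1 = 15. Prime factorization: 15 = 3·5.
f is primitive ⇔ z has order 15 in GF(2)[z]/(f), i.e. z^(15/q) ≠ 1 for each prime q | 15.
z^(5) mod f = 1
z^(3) mod f = z³.
Since z^(5) = 1, the order of z divides 5 < 15; not primitive.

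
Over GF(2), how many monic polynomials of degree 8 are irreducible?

Gauss's count: N_{2}(8) = (1/8) Σ_{d|8} μ(8/d)·2^d.
Divisors of 8: 1, 2, 4, 8; μ(8/d) for each: 0, 0, -1, 1.
Σ = − 2^4 + 2^8 = 240.
N = 240/8 = 30.

30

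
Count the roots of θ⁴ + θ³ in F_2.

2

Write h(θ) = θ⁴ + θ³.
Evaluate at each of the 2 elements of F_2:
h(0) = 0 → root; h(1) = 0 → root.
Roots: {0, 1}.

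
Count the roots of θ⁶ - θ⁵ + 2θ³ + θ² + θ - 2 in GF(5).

Write P(θ) = θ⁶ - θ⁵ + 2θ³ + θ² + θ - 2.
Evaluate at each of the 5 elements of GF(5):
P(0) = 3; P(1) = 2; P(2) = 2; P(3) = 0 → root; P(4) = 3.
Roots: {3}.

1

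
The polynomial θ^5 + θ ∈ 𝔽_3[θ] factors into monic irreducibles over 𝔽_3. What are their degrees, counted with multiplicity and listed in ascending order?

Write g(θ) = θ^5 + θ.
Roots in 𝔽_3: g(0) = 0 → root; g(1) = 2; g(2) = 1.
Linear factors from roots: (θ).
Complete factorization: g(θ) = (θ)·(θ^2 + θ - 1)·(θ^2 - θ - 1).
Factor degrees with multiplicity: 1 + 2 + 2 = 5.

1, 2, 2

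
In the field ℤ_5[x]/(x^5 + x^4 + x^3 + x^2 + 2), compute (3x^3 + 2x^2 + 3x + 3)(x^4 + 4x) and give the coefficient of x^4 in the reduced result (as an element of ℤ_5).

Multiply in ℤ_5[x]: (3x^3 + 2x^2 + 3x + 3)·(x^4 + 4x) = 3x^7 + 2x^6 + 3x^5 + 3x^3 + 2x^2 + 2x.
Reduce using x^5 ≡ 4x^4 + 4x^3 + 4x^2 + 3 (mod x^5 + x^4 + x^3 + x^2 + 2).
Reduced: 2x^4 + 3x^3 + 4x + 3.

2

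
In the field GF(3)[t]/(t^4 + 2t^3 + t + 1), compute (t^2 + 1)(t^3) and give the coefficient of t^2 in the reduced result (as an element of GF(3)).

Multiply in GF(3)[t]: (t^2 + 1)·(t^3) = t^5 + t^3.
Reduce using t^4 ≡ t^3 + 2t + 2 (mod t^4 + 2t^3 + t + 1).
Reduced: 2t^3 + 2t^2 + t + 2.

2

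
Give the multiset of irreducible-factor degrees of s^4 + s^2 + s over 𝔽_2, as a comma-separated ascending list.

Write f(s) = s^4 + s^2 + s.
Roots in 𝔽_2: f(0) = 0 → root; f(1) = 1.
Linear factors from roots: (s).
Complete factorization: f(s) = (s)·(s^3 + s + 1).
Factor degrees with multiplicity: 1 + 3 = 4.

1, 3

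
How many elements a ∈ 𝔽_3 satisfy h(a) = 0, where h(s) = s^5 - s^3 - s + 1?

Evaluate at each of the 3 elements of 𝔽_3:
h(0) = 1; h(1) = 0 → root; h(2) = 2.
Roots: {1}.

1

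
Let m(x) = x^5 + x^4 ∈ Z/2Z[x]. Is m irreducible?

No

Check for roots in Z/2Z: m(0) = 0 → root; m(1) = 0 → root.
m(0) = 0, so (x) divides m(x); m is reducible.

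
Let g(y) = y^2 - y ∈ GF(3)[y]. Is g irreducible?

Check for roots in GF(3): g(0) = 0 → root; g(1) = 0 → root; g(2) = 2.
g(0) = 0, so (y) divides g(y); g is reducible.

No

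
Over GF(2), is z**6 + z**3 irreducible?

Write f(z) = z**6 + z**3.
Check for roots in GF(2): f(0) = 0 → root; f(1) = 0 → root.
f(0) = 0, so (z) divides f(z); f is reducible.

No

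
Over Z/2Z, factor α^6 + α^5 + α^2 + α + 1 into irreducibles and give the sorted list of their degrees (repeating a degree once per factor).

6

Write f(α) = α^6 + α^5 + α^2 + α + 1.
Roots in Z/2Z: f(0) = 1; f(1) = 1.
Complete factorization: f(α) = (α^6 + α^5 + α^2 + α + 1).
Factor degrees with multiplicity: 6 = 6.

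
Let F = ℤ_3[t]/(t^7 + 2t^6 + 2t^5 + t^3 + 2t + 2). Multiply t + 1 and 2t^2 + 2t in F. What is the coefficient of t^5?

Multiply in ℤ_3[t]: (t + 1)·(2t^2 + 2t) = 2t^3 + t^2 + 2t.
Reduced: 2t^3 + t^2 + 2t.

0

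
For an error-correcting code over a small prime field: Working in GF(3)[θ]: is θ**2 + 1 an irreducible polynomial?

Yes

Write g(θ) = θ**2 + 1.
Check for roots in GF(3): g(0) = 1; g(1) = 2; g(2) = 2.
No roots. A degree-2 polynomial over a field with no linear factor is irreducible.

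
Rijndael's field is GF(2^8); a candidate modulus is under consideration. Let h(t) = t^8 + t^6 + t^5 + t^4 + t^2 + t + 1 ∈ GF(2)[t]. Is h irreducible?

Check for roots in GF(2): h(0) = 1; h(1) = 1.
No roots, so no linear factors.
Monic irreducibles of degree 2 over GF(2): t^2 + t + 1.
None of them divide h (all give nonzero remainder).
Monic irreducibles of degree 3 over GF(2): t^3 + t + 1, t^3 + t^2 + 1.
None of them divide h (all give nonzero remainder).
Monic irreducibles of degree 4 over GF(2): t^4 + t + 1, t^4 + t^3 + 1, t^4 + t^3 + t^2 + t + 1.
None of them divide h (all give nonzero remainder).
No irreducible factor of degree ≤ 4 exists, so h is irreducible over GF(2).

Yes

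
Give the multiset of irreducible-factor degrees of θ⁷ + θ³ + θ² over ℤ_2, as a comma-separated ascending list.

Write g(θ) = θ⁷ + θ³ + θ².
Roots in ℤ_2: g(0) = 0 → root; g(1) = 1.
Linear factors from roots: (θ).
Complete factorization: g(θ) = (θ)^2·(θ² + θ + 1)·(θ³ + θ² + 1).
Factor degrees with multiplicity: 1 + 1 + 2 + 3 = 7.

1, 1, 2, 3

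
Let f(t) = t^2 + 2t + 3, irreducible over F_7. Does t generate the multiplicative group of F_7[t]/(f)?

Yes

|GF(7^2)^×| = 7^2 − 1 = 48. Prime factorization: 48 = 2^4·3.
f is primitive ⇔ t has order 48 in GF(7)[t]/(f), i.e. t^(48/q) ≠ 1 for each prime q | 48.
t^(24) mod f = 6.
t^(16) mod f = 2.
None equal 1, so t has full order 48; f is primitive.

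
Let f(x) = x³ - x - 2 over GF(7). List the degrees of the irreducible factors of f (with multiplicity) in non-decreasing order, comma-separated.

3

Complete factorization: f(x) = (x³ - x - 2).
Factor degrees with multiplicity: 3 = 3.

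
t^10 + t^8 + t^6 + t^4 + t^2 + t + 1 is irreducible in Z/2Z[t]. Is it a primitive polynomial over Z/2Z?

Yes

Write f(t) = t^10 + t^8 + t^6 + t^4 + t^2 + t + 1.
|GF(2^10)^×| = 2^10 − 1 = 1023. Prime factorization: 1023 = 3·11·31.
f is primitive ⇔ t has order 1023 in GF(2)[t]/(f), i.e. t^(1023/q) ≠ 1 for each prime q | 1023.
t^(341) mod f = t^9 + t^8 + t^5 + t + 1.
t^(93) mod f = t^9 + t^7 + t + 1.
t^(33) mod f = t^7 + t^6 + t^5 + t^4 + t^2 + t.
None equal 1, so t has full order 1023; f is primitive.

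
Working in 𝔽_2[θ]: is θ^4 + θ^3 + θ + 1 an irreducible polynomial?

Write g(θ) = θ^4 + θ^3 + θ + 1.
Check for roots in 𝔽_2: g(0) = 1; g(1) = 0 → root.
g(1) = 0, so (θ − 1) divides g(θ); g is reducible.

No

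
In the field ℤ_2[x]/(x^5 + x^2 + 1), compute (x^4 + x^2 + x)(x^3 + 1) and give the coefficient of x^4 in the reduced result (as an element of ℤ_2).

1

Multiply in ℤ_2[x]: (x^4 + x^2 + x)·(x^3 + 1) = x^7 + x^5 + x^2 + x.
Reduce using x^5 ≡ x^2 + 1 (mod x^5 + x^2 + 1).
Reduced: x^4 + x^2 + x + 1.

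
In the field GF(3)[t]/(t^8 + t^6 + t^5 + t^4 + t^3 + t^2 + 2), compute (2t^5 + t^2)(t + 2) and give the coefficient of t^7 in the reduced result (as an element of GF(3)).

Multiply in GF(3)[t]: (2t^5 + t^2)·(t + 2) = 2t^6 + t^5 + t^3 + 2t^2.
Reduced: 2t^6 + t^5 + t^3 + 2t^2.

0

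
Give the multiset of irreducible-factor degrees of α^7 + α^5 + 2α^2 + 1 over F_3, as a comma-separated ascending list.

7

Write h(α) = α^7 + α^5 + 2α^2 + 1.
Roots in F_3: h(0) = 1; h(1) = 2; h(2) = 1.
Complete factorization: h(α) = (α^7 + α^5 + 2α^2 + 1).
Factor degrees with multiplicity: 7 = 7.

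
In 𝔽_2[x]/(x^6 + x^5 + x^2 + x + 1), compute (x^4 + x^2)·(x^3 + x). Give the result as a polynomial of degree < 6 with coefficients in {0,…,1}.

Multiply in 𝔽_2[x]: (x^4 + x^2)·(x^3 + x) = x^7 + x^3.
Reduce using x^6 ≡ x^5 + x^2 + x + 1 (mod x^6 + x^5 + x^2 + x + 1).
Reduced: x^5 + 1.

x^5 + 1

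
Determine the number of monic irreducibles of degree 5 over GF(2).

6

By the necklace-counting formula, N_2(5) = (1/5) Σ_{d|5} μ(5/d)·2^d.
Divisors of 5: 1, 5; μ(5/d) for each: -1, 1.
Σ = − 2^1 + 2^5 = 30.
N = 30/5 = 6.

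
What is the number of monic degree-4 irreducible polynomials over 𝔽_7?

588

The number of monic irreducibles of degree 4 over GF(7) is (1/4)·Σ_{d∣4} μ(4/d) 7^d.
Divisors of 4: 1, 2, 4; μ(4/d) for each: 0, -1, 1.
Σ = − 7^2 + 7^4 = 2352.
N = 2352/4 = 588.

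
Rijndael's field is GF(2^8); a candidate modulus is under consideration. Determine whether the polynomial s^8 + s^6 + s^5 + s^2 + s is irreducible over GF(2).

Write P(s) = s^8 + s^6 + s^5 + s^2 + s.
Check for roots in GF(2): P(0) = 0 → root; P(1) = 1.
P(0) = 0, so (s) divides P(s); P is reducible.

No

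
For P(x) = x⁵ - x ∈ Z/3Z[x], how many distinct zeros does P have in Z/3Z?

Evaluate at each of the 3 elements of Z/3Z:
P(0) = 0 → root; P(1) = 0 → root; P(2) = 0 → root.
Roots: {0, 1, 2}.

3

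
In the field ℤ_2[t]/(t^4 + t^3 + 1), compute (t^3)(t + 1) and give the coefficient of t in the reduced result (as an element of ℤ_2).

Multiply in ℤ_2[t]: (t^3)·(t + 1) = t^4 + t^3.
Reduce using t^4 ≡ t^3 + 1 (mod t^4 + t^3 + 1).
Reduced: 1.

0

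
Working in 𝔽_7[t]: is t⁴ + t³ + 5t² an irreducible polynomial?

No

Write f(t) = t⁴ + t³ + 5t².
Check for roots in 𝔽_7: f(0) = 0 → root; f(1) = 0 → root; f(2) = 2; f(3) = 6; f(4) = 1; f(5) = 0 → root; f(6) = 5.
f(0) = 0, so (t) divides f(t); f is reducible.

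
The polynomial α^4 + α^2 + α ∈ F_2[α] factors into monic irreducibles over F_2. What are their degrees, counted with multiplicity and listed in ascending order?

1, 3

Write h(α) = α^4 + α^2 + α.
Roots in F_2: h(0) = 0 → root; h(1) = 1.
Linear factors from roots: (α).
Complete factorization: h(α) = (α)·(α^3 + α + 1).
Factor degrees with multiplicity: 1 + 3 = 4.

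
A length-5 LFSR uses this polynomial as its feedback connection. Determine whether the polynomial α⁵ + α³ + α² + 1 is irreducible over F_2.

No

Write m(α) = α⁵ + α³ + α² + 1.
Check for roots in F_2: m(0) = 1; m(1) = 0 → root.
m(1) = 0, so (α − 1) divides m(α); m is reducible.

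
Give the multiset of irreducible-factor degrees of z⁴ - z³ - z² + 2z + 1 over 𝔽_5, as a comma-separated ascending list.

1, 3

Write f(z) = z⁴ - z³ - z² + 2z + 1.
Roots in 𝔽_5: f(0) = 1; f(1) = 2; f(2) = 4; f(3) = 2; f(4) = 0 → root.
Linear factors from roots: (z + 1).
Complete factorization: f(z) = (z + 1)·(z³ - 2z² + z + 1).
Factor degrees with multiplicity: 1 + 3 = 4.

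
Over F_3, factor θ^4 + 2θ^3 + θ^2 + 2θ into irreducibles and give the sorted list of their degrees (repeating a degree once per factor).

Write h(θ) = θ^4 + 2θ^3 + θ^2 + 2θ.
Roots in F_3: h(0) = 0 → root; h(1) = 0 → root; h(2) = 1.
Linear factors from roots: (θ), (θ + 2).
Complete factorization: h(θ) = (θ)·(θ + 2)·(θ^2 + 1).
Factor degrees with multiplicity: 1 + 1 + 2 = 4.

1, 1, 2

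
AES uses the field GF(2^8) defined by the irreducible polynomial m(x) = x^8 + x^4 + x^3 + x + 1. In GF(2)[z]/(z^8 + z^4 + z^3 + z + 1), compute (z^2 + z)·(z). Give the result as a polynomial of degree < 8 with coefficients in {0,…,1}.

z^3 + z^2

Multiply in GF(2)[z]: (z^2 + z)·(z) = z^3 + z^2.
Reduced: z^3 + z^2.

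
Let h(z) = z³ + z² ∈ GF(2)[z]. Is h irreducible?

No

Check for roots in GF(2): h(0) = 0 → root; h(1) = 0 → root.
h(0) = 0, so (z) divides h(z); h is reducible.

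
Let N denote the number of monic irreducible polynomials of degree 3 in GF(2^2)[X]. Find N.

Gauss's count: N_{4}(3) = (1/3) Σ_{d|3} μ(3/d)·4^d.
Divisors of 3: 1, 3; μ(3/d) for each: -1, 1.
Σ = − 4^1 + 4^3 = 60.
N = 60/3 = 20.

20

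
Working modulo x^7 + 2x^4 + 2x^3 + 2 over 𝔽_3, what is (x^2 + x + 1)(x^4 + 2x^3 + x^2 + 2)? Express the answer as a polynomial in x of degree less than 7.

x^6 + x^4 + 2x + 2

Multiply in 𝔽_3[x]: (x^2 + x + 1)·(x^4 + 2x^3 + x^2 + 2) = x^6 + x^4 + 2x + 2.
Reduced: x^6 + x^4 + 2x + 2.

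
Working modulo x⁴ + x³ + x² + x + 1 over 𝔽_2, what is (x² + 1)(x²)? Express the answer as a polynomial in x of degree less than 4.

x^3 + x + 1

Multiply in 𝔽_2[x]: (x² + 1)·(x²) = x⁴ + x².
Reduce using x⁴ ≡ x³ + x² + x + 1 (mod x⁴ + x³ + x² + x + 1).
Reduced: x³ + x + 1.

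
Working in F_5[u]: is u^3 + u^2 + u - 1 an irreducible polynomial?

Write h(u) = u^3 + u^2 + u - 1.
Check for roots in F_5: h(0) = 4; h(1) = 2; h(2) = 3; h(3) = 3; h(4) = 3.
No roots. A degree-3 polynomial over a field with no linear factor is irreducible.

Yes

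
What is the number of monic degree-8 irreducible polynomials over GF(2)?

Gauss's count: N_{2}(8) = (1/8) Σ_{d|8} μ(8/d)·2^d.
Divisors of 8: 1, 2, 4, 8; μ(8/d) for each: 0, 0, -1, 1.
Σ = − 2^4 + 2^8 = 240.
N = 240/8 = 30.

30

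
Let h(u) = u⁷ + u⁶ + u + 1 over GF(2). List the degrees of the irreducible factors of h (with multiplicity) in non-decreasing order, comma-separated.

1, 1, 1, 2, 2

Roots in GF(2): h(0) = 1; h(1) = 0 → root.
Linear factors from roots: (u + 1).
Complete factorization: h(u) = (u + 1)^3·(u² + u + 1)^2.
Factor degrees with multiplicity: 1 + 1 + 1 + 2 + 2 = 7.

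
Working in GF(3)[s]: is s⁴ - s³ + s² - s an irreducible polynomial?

Write f(s) = s⁴ - s³ + s² - s.
Check for roots in GF(3): f(0) = 0 → root; f(1) = 0 → root; f(2) = 1.
f(0) = 0, so (s) divides f(s); f is reducible.

No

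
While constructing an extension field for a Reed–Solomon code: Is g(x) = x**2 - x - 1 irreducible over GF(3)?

Check for roots in GF(3): g(0) = 2; g(1) = 2; g(2) = 1.
No roots. A degree-2 polynomial over a field with no linear factor is irreducible.

Yes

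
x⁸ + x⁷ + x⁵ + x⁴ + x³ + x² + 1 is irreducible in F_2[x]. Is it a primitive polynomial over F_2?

Write f(x) = x⁸ + x⁷ + x⁵ + x⁴ + x³ + x² + 1.
|GF(2^8)^×| = 2^8 − 1 = 255. Prime factorization: 255 = 3·5·17.
f is primitive ⇔ x has order 255 in GF(2)[x]/(f), i.e. x^(255/q) ≠ 1 for each prime q | 255.
x^(85) mod f = 1
x^(51) mod f = x⁷ + x⁶ + x² + 1.
x^(15) mod f = x⁷ + x⁴ + x².
Since x^(85) = 1, the order of x divides 85 < 255; not primitive.

No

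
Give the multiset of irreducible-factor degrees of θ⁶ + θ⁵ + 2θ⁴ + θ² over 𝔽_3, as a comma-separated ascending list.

Write f(θ) = θ⁶ + θ⁵ + 2θ⁴ + θ².
Roots in 𝔽_3: f(0) = 0 → root; f(1) = 2; f(2) = 0 → root.
Linear factors from roots: (θ), (θ + 1).
Complete factorization: f(θ) = (θ + 1)·(θ)^2·(θ³ + 2θ + 1).
Factor degrees with multiplicity: 1 + 1 + 1 + 3 = 6.

1, 1, 1, 3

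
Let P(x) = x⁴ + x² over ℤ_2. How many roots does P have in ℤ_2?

2

Evaluate at each of the 2 elements of ℤ_2:
P(0) = 0 → root; P(1) = 0 → root.
Roots: {0, 1}.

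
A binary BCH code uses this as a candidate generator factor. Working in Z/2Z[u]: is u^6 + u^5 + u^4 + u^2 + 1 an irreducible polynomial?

Yes

Write f(u) = u^6 + u^5 + u^4 + u^2 + 1.
Check for roots in Z/2Z: f(0) = 1; f(1) = 1.
No roots, so no linear factors.
Monic irreducibles of degree 2 over GF(2): u^2 + u + 1.
None of them divide f (all give nonzero remainder).
Monic irreducibles of degree 3 over GF(2): u^3 + u + 1, u^3 + u^2 + 1.
None of them divide f (all give nonzero remainder).
No irreducible factor of degree ≤ 3 exists, so f is irreducible over GF(2).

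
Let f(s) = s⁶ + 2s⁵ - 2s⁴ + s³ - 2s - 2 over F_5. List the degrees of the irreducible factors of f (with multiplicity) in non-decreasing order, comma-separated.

Roots in F_5: f(0) = 3; f(1) = 3; f(2) = 3; f(3) = 2; f(4) = 1.
Complete factorization: f(s) = (s² - 2s - 2)·(s⁴ - s³ - 2s² + 1).
Factor degrees with multiplicity: 2 + 4 = 6.

2, 4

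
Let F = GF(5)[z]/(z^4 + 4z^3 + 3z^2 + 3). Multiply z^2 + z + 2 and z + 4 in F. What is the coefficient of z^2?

0

Multiply in GF(5)[z]: (z^2 + z + 2)·(z + 4) = z^3 + z + 3.
Reduced: z^3 + z + 3.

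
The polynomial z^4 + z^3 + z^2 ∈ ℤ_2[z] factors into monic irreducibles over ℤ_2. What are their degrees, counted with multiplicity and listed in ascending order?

1, 1, 2

Write g(z) = z^4 + z^3 + z^2.
Roots in ℤ_2: g(0) = 0 → root; g(1) = 1.
Linear factors from roots: (z).
Complete factorization: g(z) = (z)^2·(z^2 + z + 1).
Factor degrees with multiplicity: 1 + 1 + 2 = 4.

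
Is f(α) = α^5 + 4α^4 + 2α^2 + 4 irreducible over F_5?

Yes

Check for roots in F_5: f(0) = 4; f(1) = 1; f(2) = 3; f(3) = 4; f(4) = 4.
No roots, so no linear factors.
Degree-2 irreducible divisors: test the 10 monic irreducibles of degree 2 over GF(5).
None of them divide f (all give nonzero remainder).
No irreducible factor of degree ≤ 2 exists, so f is irreducible over GF(5).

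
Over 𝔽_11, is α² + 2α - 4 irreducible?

No

Write f(α) = α² + 2α - 4.
Check each element of 𝔽_11 for a root: f(0)=7, f(1)=10, f(2)=4, f(3)=0, f(4)=9, f(5)=9, f(6)=0, f(7)=4, f(8)=10, f(9)=7, f(10)=6.
f(3) = 0, so (α − 3) divides f(α); f is reducible.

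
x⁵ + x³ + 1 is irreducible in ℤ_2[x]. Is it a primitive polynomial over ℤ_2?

Write f(x) = x⁵ + x³ + 1.
|GF(2^5)^×| = 2^5 − 1 = 31. Prime factorization: 31 = 31.
f is primitive ⇔ x has order 31 in GF(2)[x]/(f), i.e. x^(31/q) ≠ 1 for each prime q | 31.
x^(1) mod f = x.
None equal 1, so x has full order 31; f is primitive.

Yes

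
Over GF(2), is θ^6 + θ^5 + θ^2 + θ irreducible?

No

Write m(θ) = θ^6 + θ^5 + θ^2 + θ.
Check for roots in GF(2): m(0) = 0 → root; m(1) = 0 → root.
m(0) = 0, so (θ) divides m(θ); m is reducible.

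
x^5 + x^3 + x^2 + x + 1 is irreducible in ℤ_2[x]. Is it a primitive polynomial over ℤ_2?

Yes

Write f(x) = x^5 + x^3 + x^2 + x + 1.
|GF(2^5)^×| = 2^5 − 1 = 31. Prime factorization: 31 = 31.
f is primitive ⇔ x has order 31 in GF(2)[x]/(f), i.e. x^(31/q) ≠ 1 for each prime q | 31.
x^(1) mod f = x.
None equal 1, so x has full order 31; f is primitive.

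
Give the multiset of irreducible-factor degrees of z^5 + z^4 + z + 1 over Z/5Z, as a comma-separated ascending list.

Write g(z) = z^5 + z^4 + z + 1.
Roots in Z/5Z: g(0) = 1; g(1) = 4; g(2) = 1; g(3) = 3; g(4) = 0 → root.
Linear factors from roots: (z + 1).
Complete factorization: g(z) = (z + 1)·(z^2 + 2)·(z^2 + 3).
Factor degrees with multiplicity: 1 + 2 + 2 = 5.

1, 2, 2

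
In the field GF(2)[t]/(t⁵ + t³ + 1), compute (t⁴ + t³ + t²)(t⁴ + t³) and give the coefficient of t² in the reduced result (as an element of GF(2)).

0

Multiply in GF(2)[t]: (t⁴ + t³ + t²)·(t⁴ + t³) = t⁸ + t⁵.
Reduce using t⁵ ≡ t³ + 1 (mod t⁵ + t³ + 1).
Reduced: t⁴ + t + 1.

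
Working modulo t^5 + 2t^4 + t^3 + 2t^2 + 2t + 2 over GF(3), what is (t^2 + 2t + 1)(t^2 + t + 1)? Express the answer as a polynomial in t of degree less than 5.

t^4 + t^2 + 1

Multiply in GF(3)[t]: (t^2 + 2t + 1)·(t^2 + t + 1) = t^4 + t^2 + 1.
Reduced: t^4 + t^2 + 1.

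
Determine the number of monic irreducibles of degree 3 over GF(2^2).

The number of monic irreducibles of degree 3 over GF(4) is (1/3)·Σ_{d∣3} μ(3/d) 4^d.
Divisors of 3: 1, 3; μ(3/d) for each: -1, 1.
Σ = − 4^1 + 4^3 = 60.
N = 60/3 = 20.

20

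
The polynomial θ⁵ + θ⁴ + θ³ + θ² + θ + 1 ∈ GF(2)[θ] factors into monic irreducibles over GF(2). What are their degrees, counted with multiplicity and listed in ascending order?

Write f(θ) = θ⁵ + θ⁴ + θ³ + θ² + θ + 1.
Roots in GF(2): f(0) = 1; f(1) = 0 → root.
Linear factors from roots: (θ + 1).
Complete factorization: f(θ) = (θ + 1)·(θ² + θ + 1)^2.
Factor degrees with multiplicity: 1 + 2 + 2 = 5.

1, 2, 2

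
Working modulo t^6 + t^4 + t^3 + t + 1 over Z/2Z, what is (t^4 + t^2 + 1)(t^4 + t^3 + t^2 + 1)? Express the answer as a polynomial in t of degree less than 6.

t^5 + t^4 + t^3

Multiply in Z/2Z[t]: (t^4 + t^2 + 1)·(t^4 + t^3 + t^2 + 1) = t^8 + t^7 + t^5 + t^4 + t^3 + 1.
Reduce using t^6 ≡ t^4 + t^3 + t + 1 (mod t^6 + t^4 + t^3 + t + 1).
Reduced: t^5 + t^4 + t^3.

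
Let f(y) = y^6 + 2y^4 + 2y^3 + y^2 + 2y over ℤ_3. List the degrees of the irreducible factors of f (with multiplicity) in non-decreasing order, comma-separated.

Roots in ℤ_3: f(0) = 0 → root; f(1) = 2; f(2) = 0 → root.
Linear factors from roots: (y), (y + 1).
Complete factorization: f(y) = (y)·(y + 1)·(y^2 + 1)·(y^2 + 2y + 2).
Factor degrees with multiplicity: 1 + 1 + 2 + 2 = 6.

1, 1, 2, 2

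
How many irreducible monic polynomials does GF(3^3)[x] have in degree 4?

x^(27^4) − x is the product of all monic irreducibles of degree dividing 4; Möbius inversion gives N = (1/4) Σ μ(4/d)·27^d.
Divisors of 4: 1, 2, 4; μ(4/d) for each: 0, -1, 1.
Σ = − 27^2 + 27^4 = 530712.
N = 530712/4 = 132678.

132678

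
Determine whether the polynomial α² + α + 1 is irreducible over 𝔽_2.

Write P(α) = α² + α + 1.
Check for roots in 𝔽_2: P(0) = 1; P(1) = 1.
No roots. A degree-2 polynomial over a field with no linear factor is irreducible.

Yes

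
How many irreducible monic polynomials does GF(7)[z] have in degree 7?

117648

Gauss's count: N_{7}(7) = (1/7) Σ_{d|7} μ(7/d)·7^d.
Divisors of 7: 1, 7; μ(7/d) for each: -1, 1.
Σ = − 7^1 + 7^7 = 823536.
N = 823536/7 = 117648.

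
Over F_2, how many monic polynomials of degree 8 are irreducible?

30

x^(2^8) − x is the product of all monic irreducibles of degree dividing 8; Möbius inversion gives N = (1/8) Σ μ(8/d)·2^d.
Divisors of 8: 1, 2, 4, 8; μ(8/d) for each: 0, 0, -1, 1.
Σ = − 2^4 + 2^8 = 240.
N = 240/8 = 30.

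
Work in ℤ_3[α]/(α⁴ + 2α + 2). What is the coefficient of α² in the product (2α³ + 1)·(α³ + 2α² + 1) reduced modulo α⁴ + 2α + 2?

2

Multiply in ℤ_3[α]: (2α³ + 1)·(α³ + 2α² + 1) = 2α⁶ + α⁵ + 2α² + 1.
Reduce using α⁴ ≡ α + 1 (mod α⁴ + 2α + 2).
Reduced: 2α³ + 2α² + α + 1.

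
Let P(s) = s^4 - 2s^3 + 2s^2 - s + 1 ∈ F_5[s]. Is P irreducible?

Yes

Check for roots in F_5: P(0) = 1; P(1) = 1; P(2) = 2; P(3) = 3; P(4) = 2.
No roots, so no linear factors.
Degree-2 irreducible divisors: test the 10 monic irreducibles of degree 2 over GF(5).
None of them divide P (all give nonzero remainder).
No irreducible factor of degree ≤ 2 exists, so P is irreducible over GF(5).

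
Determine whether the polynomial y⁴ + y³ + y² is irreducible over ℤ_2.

Write g(y) = y⁴ + y³ + y².
Check for roots in ℤ_2: g(0) = 0 → root; g(1) = 1.
g(0) = 0, so (y) divides g(y); g is reducible.

No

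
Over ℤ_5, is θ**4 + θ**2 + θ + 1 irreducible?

Yes

Write m(θ) = θ**4 + θ**2 + θ + 1.
Check for roots in ℤ_5: m(0) = 1; m(1) = 4; m(2) = 3; m(3) = 4; m(4) = 2.
No roots, so no linear factors.
Degree-2 irreducible divisors: test the 10 monic irreducibles of degree 2 over GF(5).
None of them divide m (all give nonzero remainder).
No irreducible factor of degree ≤ 2 exists, so m is irreducible over GF(5).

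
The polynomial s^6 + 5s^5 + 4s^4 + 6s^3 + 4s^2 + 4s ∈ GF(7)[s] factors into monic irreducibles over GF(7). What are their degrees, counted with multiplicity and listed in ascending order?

Write h(s) = s^6 + 5s^5 + 4s^4 + 6s^3 + 4s^2 + 4s.
Linear factors from roots: (s), (s + 4).
Complete factorization: h(s) = (s)·(s + 4)·(s^2 + 4s + 6)^2.
Factor degrees with multiplicity: 1 + 1 + 2 + 2 = 6.

1, 1, 2, 2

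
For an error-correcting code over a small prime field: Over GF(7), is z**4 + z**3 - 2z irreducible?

No

Write h(z) = z**4 + z**3 - 2z.
Check for roots in GF(7): h(0) = 0 → root; h(1) = 0 → root; h(2) = 6; h(3) = 4; h(4) = 4; h(5) = 5; h(6) = 2.
h(0) = 0, so (z) divides h(z); h is reducible.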